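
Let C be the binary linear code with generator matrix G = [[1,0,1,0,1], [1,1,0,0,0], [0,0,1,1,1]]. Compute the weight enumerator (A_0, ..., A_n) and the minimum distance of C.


Weight distribution: A_0 = 1, A_2 = 3, A_3 = 3, A_5 = 1. Minimum distance d = 2.

Enumerate all 2^3 = 8 messages m ∈ F_2^3.
For each, compute codeword c = mG in F_2^5, then tally its weight.
  m = 000 → c = 00000, weight = 0.
  m = 100 → c = 10101, weight = 3.
  m = 010 → c = 11000, weight = 2.
  m = 110 → c = 01101, weight = 3.
  m = 001 → c = 00111, weight = 3.
  m = 101 → c = 10010, weight = 2.
  m = 011 → c = 11111, weight = 5.
  m = 111 → c = 01010, weight = 2.
Tally weights:
  weight 0: 1 codewords.
  weight 2: 3 codewords.
  weight 3: 3 codewords.
  weight 5: 1 codewords.
Minimum distance d = smallest w > 0 with A_w > 0 = 2.
Sanity: Σ A_w = 8 = 2^3 = 8 ✓.


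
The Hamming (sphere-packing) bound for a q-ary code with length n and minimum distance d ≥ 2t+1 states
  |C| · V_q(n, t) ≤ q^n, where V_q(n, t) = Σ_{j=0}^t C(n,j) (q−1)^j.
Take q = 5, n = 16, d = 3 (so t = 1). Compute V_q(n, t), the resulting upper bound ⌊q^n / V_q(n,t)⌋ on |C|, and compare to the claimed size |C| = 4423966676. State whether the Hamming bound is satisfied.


V_q(n, t) = 65, q^n = 152587890625, Hamming bound = 2347506009, |C| = 4423966676 > bound (violated).

Step 1: Compute V_q(n, t) = Σ_{j=0}^1 C(n, j) (q−1)^j.
  j = 0: C(16,0)·(4)^0 = 1·1 = 1.
  j = 1: C(16,1)·(4)^1 = 16·4 = 64.
  V_q(n, t) = 1 + 64 = 65.
Step 2: q^n = 5^16 = 152587890625.
Step 3: Hamming bound ⌊q^n / V_q(n,t)⌋ = ⌊152587890625/65⌋ = 2347506009.
Step 4: Compare |C| = 4423966676 to 2347506009: violated.
The claimed |C| lies above the Hamming bound, so no 5-ary code of length 16 with d ≥ 3 can have 4423966676 codewords.


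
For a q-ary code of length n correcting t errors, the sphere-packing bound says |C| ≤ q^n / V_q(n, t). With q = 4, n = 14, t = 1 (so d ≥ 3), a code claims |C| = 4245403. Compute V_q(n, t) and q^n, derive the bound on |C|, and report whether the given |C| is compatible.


V_q(n, t) = 43, q^n = 268435456, Hamming bound = 6242685, |C| = 4245403 ≤ bound (satisfied).

Step 1: Compute V_q(n, t) = Σ_{j=0}^1 C(n, j) (q−1)^j.
  j = 0: C(14,0)·(3)^0 = 1·1 = 1.
  j = 1: C(14,1)·(3)^1 = 14·3 = 42.
  V_q(n, t) = 1 + 42 = 43.
Step 2: q^n = 4^14 = 268435456.
Step 3: Hamming bound ⌊q^n / V_q(n,t)⌋ = ⌊268435456/43⌋ = 6242685.
Step 4: Compare |C| = 4245403 to 6242685: satisfied.
The claimed |C| lies below the Hamming bound.


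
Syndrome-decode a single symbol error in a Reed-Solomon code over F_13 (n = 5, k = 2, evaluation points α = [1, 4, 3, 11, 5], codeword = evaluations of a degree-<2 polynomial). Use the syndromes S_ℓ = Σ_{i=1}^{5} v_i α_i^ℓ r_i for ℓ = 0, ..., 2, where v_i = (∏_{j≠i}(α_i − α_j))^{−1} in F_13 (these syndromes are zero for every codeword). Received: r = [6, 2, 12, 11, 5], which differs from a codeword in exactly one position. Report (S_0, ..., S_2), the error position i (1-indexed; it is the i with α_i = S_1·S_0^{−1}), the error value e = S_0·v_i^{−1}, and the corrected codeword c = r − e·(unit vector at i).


S = (11, 4, 5), error at position 4, error magnitude e = 1, c = [6, 2, 12, 10, 5].

Step 1: column multipliers v_i = (∏_{j≠i}(α_i − α_j))^{−1} mod 13.
  i = 1 (α = 1): (1−4)(1−3)(1−11)(1−5) = (−3)·(−2)·(−10)·(−4) = 240 ≡ 6, so v_1 = 6^{−1} = 11 (mod 13).
  i = 2 (α = 4): (4−1)(4−3)(4−11)(4−5) = 3·1·(−7)·(−1) = 21 ≡ 8, so v_2 = 8^{−1} = 5 (mod 13).
  i = 3 (α = 3): (3−1)(3−4)(3−11)(3−5) = 2·(−1)·(−8)·(−2) = −32 ≡ 7, so v_3 = 7^{−1} = 2 (mod 13).
  i = 4 (α = 11): (11−1)(11−4)(11−3)(11−5) = 10·7·8·6 = 3360 ≡ 6, so v_4 = 6^{−1} = 11 (mod 13).
  i = 5 (α = 5): (5−1)(5−4)(5−3)(5−11) = 4·1·2·(−6) = −48 ≡ 4, so v_5 = 4^{−1} = 10 (mod 13).
  v = [11, 5, 2, 11, 10].
Step 2: syndromes of r = [6, 2, 12, 11, 5] (all sums mod 13).
  S_0 = Σ v_i r_i = 11·6 + 5·2 + 2·12 + 11·11 + 10·5 = 271 ≡ 11.
  S_1 = Σ v_i α_i r_i = 11·1·6 + 5·4·2 + 2·3·12 + 11·11·11 + 10·5·5 = 1759 ≡ 4.
  α_i^2 mod 13 = [1, 3, 9, 4, 12].
  S_2 = Σ v_i α_i^2 r_i = 11·1·6 + 5·3·2 + 2·9·12 + 11·4·11 + 10·12·5 = 1396 ≡ 5.
  S = (11, 4, 5) ≠ 0, so r is not a codeword (an error is present).
Step 3: locate the error. For a single error e at position i, S_ℓ = v_i·e·α_i^ℓ, so α_err = S_1/S_0.
  S_0^{−1} = 11^{−1} = 6 (mod 13), so α_err = 4·6 = 24 ≡ 11 = α_4. Error position i = 4.
  Consistency check: S_2/S_1 = 5·10 = 50 ≡ 11 = α_err ✓ (single-error assumption holds).
Step 4: error magnitude e = S_0/v_4 = S_0·∏_{j≠4}(α_4 − α_j) = 11·6 = 66 ≡ 1 (mod 13).
Step 5: correct position 4: c_4 = r_4 − e = 11 − 1 ≡ 10 (mod 13). Hence c = [6, 2, 12, 10, 5].
  Check: interpolating c through the α_i gives m(x) = 3 + 3·x (degree < 2) with m(α_i) = c_i for every i, so c is indeed a codeword.


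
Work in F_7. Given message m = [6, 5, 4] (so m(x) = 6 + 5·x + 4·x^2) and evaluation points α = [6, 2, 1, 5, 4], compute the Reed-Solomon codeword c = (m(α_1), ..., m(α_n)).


c = [5, 4, 1, 5, 6]

Message polynomial: m(x) = 6 + 5·x + 4·x^2 (mod 7).
For each evaluation point α_i, compute m(α_i) mod 7:
  α_1 = 6: Horner steps 4 → 1 → 5, so m(6) = 5.
  α_2 = 2: Horner steps 4 → 6 → 4, so m(2) = 4.
  α_3 = 1: Horner steps 4 → 2 → 1, so m(1) = 1.
  α_4 = 5: Horner steps 4 → 4 → 5, so m(5) = 5.
  α_5 = 4: Horner steps 4 → 0 → 6, so m(4) = 6.
Codeword c = [5, 4, 1, 5, 6] ∈ F_7^5.


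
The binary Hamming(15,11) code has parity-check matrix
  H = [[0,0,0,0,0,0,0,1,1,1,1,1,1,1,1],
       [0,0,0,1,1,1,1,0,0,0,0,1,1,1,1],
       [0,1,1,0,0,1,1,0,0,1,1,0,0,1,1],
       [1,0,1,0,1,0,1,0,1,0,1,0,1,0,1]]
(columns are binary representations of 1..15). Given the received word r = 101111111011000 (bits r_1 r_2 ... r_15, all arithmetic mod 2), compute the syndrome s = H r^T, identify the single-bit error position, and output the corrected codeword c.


s = (0, 1, 0, 0)^T, error position = 4, corrected codeword c = 101011111011000

Compute s = H r^T mod 2 one row at a time:
  s_1 = 1 + 1 + 0 + 1 + 1 + 0 + 0 + 0 = 4 ≡ 0 (mod 2).
  s_2 = 1 + 1 + 1 + 1 + 1 + 0 + 0 + 0 = 5 ≡ 1 (mod 2).
  s_3 = 0 + 1 + 1 + 1 + 0 + 1 + 0 + 0 = 4 ≡ 0 (mod 2).
  s_4 = 1 + 1 + 1 + 1 + 1 + 1 + 0 + 0 = 6 ≡ 0 (mod 2).
s = (0, 1, 0, 0)^T — this equals column 4 of H (binary 0100), so error is at position 4.
Correct: flip bit 4 of r = 101111111011000 to get c = 101011111011000.


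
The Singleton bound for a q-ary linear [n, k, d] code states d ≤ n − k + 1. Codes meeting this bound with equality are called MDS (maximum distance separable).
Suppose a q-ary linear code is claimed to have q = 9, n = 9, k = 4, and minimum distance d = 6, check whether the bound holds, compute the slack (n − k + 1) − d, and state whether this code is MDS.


Singleton RHS = n − k + 1 = 6, slack = 0, bound satisfied, MDS.

Singleton bound: d ≤ n − k + 1.
Here n = 9, k = 4, so n − k + 1 = 6.
Given d = 6, check d ≤ 6: YES.
Slack = (n − k + 1) − d = 0.
The code is MDS (slack = 0).
Description: the claimed parameters are [9, 4, 6]_9; such a code would be MDS (meets Singleton bound).


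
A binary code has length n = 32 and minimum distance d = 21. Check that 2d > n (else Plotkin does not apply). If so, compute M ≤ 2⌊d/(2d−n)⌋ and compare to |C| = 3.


Plotkin bound M ≤ 4; given |C| = 3 ≤ bound (satisfied).

Check applicability: 2d = 42, n = 32.
2d − n = 10 > 0, so Plotkin applies.
Compute d/(2d−n) = 21/10 ≈ 2.1000.
⌊d/(2d−n)⌋ = 2.
Plotkin bound: M ≤ 2·2 = 4.
Given |C| = 3, check: satisfied.
This |C| is below the Plotkin bound.


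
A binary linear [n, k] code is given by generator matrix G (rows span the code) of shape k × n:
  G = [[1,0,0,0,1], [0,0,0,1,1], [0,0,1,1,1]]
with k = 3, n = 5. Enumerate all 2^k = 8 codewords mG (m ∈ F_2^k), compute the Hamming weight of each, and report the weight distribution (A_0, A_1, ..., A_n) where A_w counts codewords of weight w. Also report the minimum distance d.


Weight distribution: A_0 = 1, A_1 = 1, A_2 = 3, A_3 = 3. Minimum distance d = 1.

Enumerate all 2^3 = 8 messages m ∈ F_2^3.
For each, compute codeword c = mG in F_2^5, then tally its weight.
  m = 000 → c = 00000, weight = 0.
  m = 100 → c = 10001, weight = 2.
  m = 010 → c = 00011, weight = 2.
  m = 110 → c = 10010, weight = 2.
  m = 001 → c = 00111, weight = 3.
  m = 101 → c = 10110, weight = 3.
  m = 011 → c = 00100, weight = 1.
  m = 111 → c = 10101, weight = 3.
Tally weights:
  weight 0: 1 codewords.
  weight 1: 1 codewords.
  weight 2: 3 codewords.
  weight 3: 3 codewords.
Minimum distance d = smallest w > 0 with A_w > 0 = 1.
Sanity: Σ A_w = 8 = 2^3 = 8 ✓.


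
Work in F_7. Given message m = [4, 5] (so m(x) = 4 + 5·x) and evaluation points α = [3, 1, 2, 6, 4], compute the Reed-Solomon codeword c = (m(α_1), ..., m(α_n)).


c = [5, 2, 0, 6, 3]

Message polynomial: m(x) = 4 + 5·x (mod 7).
For each evaluation point α_i, compute m(α_i) mod 7:
  α_1 = 3: Horner steps 5 → 5, so m(3) = 5.
  α_2 = 1: Horner steps 5 → 2, so m(1) = 2.
  α_3 = 2: Horner steps 5 → 0, so m(2) = 0.
  α_4 = 6: Horner steps 5 → 6, so m(6) = 6.
  α_5 = 4: Horner steps 5 → 3, so m(4) = 3.
Codeword c = [5, 2, 0, 6, 3] ∈ F_7^5.


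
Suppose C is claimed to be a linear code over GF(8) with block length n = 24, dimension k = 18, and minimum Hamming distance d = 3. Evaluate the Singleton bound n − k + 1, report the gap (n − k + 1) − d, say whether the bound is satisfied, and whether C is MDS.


Singleton RHS = n − k + 1 = 7, slack = 4, bound satisfied, not MDS.

Singleton bound: d ≤ n − k + 1.
Here n = 24, k = 18, so n − k + 1 = 7.
Given d = 3, check d ≤ 7: YES.
Slack = (n − k + 1) − d = 4.
The code is NOT MDS (slack = 4 > 0).
Description: the claimed parameters are [24, 18, 3]_8; such a code would be non-MDS.


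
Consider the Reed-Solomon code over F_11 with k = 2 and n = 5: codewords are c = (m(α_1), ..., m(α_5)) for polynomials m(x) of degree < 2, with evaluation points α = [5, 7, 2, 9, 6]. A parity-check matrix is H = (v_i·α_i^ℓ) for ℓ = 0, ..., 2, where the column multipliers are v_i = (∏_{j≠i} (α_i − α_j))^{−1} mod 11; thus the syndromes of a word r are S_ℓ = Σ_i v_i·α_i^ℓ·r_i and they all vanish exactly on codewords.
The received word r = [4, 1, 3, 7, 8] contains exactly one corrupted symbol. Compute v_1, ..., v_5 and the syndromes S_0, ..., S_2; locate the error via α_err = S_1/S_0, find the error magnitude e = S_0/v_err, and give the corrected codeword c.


S = (3, 5, 1), error at position 4, error magnitude e = 9, c = [4, 1, 3, 9, 8].

Step 1: column multipliers v_i = (∏_{j≠i}(α_i − α_j))^{−1} mod 11.
  i = 1 (α = 5): (5−7)(5−2)(5−9)(5−6) = (−2)·3·(−4)·(−1) = −24 ≡ 9, so v_1 = 9^{−1} = 5 (mod 11).
  i = 2 (α = 7): (7−5)(7−2)(7−9)(7−6) = 2·5·(−2)·1 = −20 ≡ 2, so v_2 = 2^{−1} = 6 (mod 11).
  i = 3 (α = 2): (2−5)(2−7)(2−9)(2−6) = (−3)·(−5)·(−7)·(−4) = 420 ≡ 2, so v_3 = 2^{−1} = 6 (mod 11).
  i = 4 (α = 9): (9−5)(9−7)(9−2)(9−6) = 4·2·7·3 = 168 ≡ 3, so v_4 = 3^{−1} = 4 (mod 11).
  i = 5 (α = 6): (6−5)(6−7)(6−2)(6−9) = 1·(−1)·4·(−3) = 12 ≡ 1, so v_5 = 1^{−1} = 1 (mod 11).
  v = [5, 6, 6, 4, 1].
Step 2: syndromes of r = [4, 1, 3, 7, 8] (all sums mod 11).
  S_0 = Σ v_i r_i = 5·4 + 6·1 + 6·3 + 4·7 + 1·8 = 80 ≡ 3.
  S_1 = Σ v_i α_i r_i = 5·5·4 + 6·7·1 + 6·2·3 + 4·9·7 + 1·6·8 = 478 ≡ 5.
  α_i^2 mod 11 = [3, 5, 4, 4, 3].
  S_2 = Σ v_i α_i^2 r_i = 5·3·4 + 6·5·1 + 6·4·3 + 4·4·7 + 1·3·8 = 298 ≡ 1.
  S = (3, 5, 1) ≠ 0, so r is not a codeword (an error is present).
Step 3: locate the error. For a single error e at position i, S_ℓ = v_i·e·α_i^ℓ, so α_err = S_1/S_0.
  S_0^{−1} = 3^{−1} = 4 (mod 11), so α_err = 5·4 = 20 ≡ 9 = α_4. Error position i = 4.
  Consistency check: S_2/S_1 = 1·9 = 9 ≡ 9 = α_err ✓ (single-error assumption holds).
Step 4: error magnitude e = S_0/v_4 = S_0·∏_{j≠4}(α_4 − α_j) = 3·3 = 9 ≡ 9 (mod 11).
Step 5: correct position 4: c_4 = r_4 − e = 7 − 9 ≡ 9 (mod 11). Hence c = [4, 1, 3, 9, 8].
  Check: interpolating c through the α_i gives m(x) = 6 + 4·x (degree < 2) with m(α_i) = c_i for every i, so c is indeed a codeword.


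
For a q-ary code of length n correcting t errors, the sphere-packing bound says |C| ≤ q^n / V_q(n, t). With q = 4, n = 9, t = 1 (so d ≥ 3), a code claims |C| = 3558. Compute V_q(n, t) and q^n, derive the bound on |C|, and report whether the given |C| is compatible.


V_q(n, t) = 28, q^n = 262144, Hamming bound = 9362, |C| = 3558 ≤ bound (satisfied).

Step 1: Compute V_q(n, t) = Σ_{j=0}^1 C(n, j) (q−1)^j.
  j = 0: C(9,0)·(3)^0 = 1·1 = 1.
  j = 1: C(9,1)·(3)^1 = 9·3 = 27.
  V_q(n, t) = 1 + 27 = 28.
Step 2: q^n = 4^9 = 262144.
Step 3: Hamming bound ⌊q^n / V_q(n,t)⌋ = ⌊262144/28⌋ = 9362.
Step 4: Compare |C| = 3558 to 9362: satisfied.
The claimed |C| lies below the Hamming bound.


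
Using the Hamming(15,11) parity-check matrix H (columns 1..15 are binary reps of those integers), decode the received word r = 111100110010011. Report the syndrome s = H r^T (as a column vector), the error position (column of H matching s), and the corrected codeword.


s = (0, 0, 0, 1)^T, error position = 1, corrected codeword c = 011100110010011

Compute s = H r^T mod 2 one row at a time:
  s_1 = 1 + 0 + 0 + 1 + 0 + 0 + 1 + 1 = 4 ≡ 0 (mod 2).
  s_2 = 1 + 0 + 0 + 1 + 0 + 0 + 1 + 1 = 4 ≡ 0 (mod 2).
  s_3 = 1 + 1 + 0 + 1 + 0 + 1 + 1 + 1 = 6 ≡ 0 (mod 2).
  s_4 = 1 + 1 + 0 + 1 + 0 + 1 + 0 + 1 = 5 ≡ 1 (mod 2).
s = (0, 0, 0, 1)^T — this equals column 1 of H (binary 0001), so error is at position 1.
Correct: flip bit 1 of r = 111100110010011 to get c = 011100110010011.


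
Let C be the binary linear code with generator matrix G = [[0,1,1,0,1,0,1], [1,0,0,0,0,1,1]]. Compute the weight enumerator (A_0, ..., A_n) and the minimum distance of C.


Weight distribution: A_0 = 1, A_3 = 1, A_4 = 1, A_5 = 1. Minimum distance d = 3.

Enumerate all 2^2 = 4 messages m ∈ F_2^2.
For each, compute codeword c = mG in F_2^7, then tally its weight.
  m = 00 → c = 0000000, weight = 0.
  m = 10 → c = 0110101, weight = 4.
  m = 01 → c = 1000011, weight = 3.
  m = 11 → c = 1110110, weight = 5.
Tally weights:
  weight 0: 1 codewords.
  weight 3: 1 codewords.
  weight 4: 1 codewords.
  weight 5: 1 codewords.
Minimum distance d = smallest w > 0 with A_w > 0 = 3.
Sanity: Σ A_w = 4 = 2^2 = 4 ✓.


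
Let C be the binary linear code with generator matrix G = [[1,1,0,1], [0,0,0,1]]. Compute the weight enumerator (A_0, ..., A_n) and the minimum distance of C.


Weight distribution: A_0 = 1, A_1 = 1, A_2 = 1, A_3 = 1. Minimum distance d = 1.

Enumerate all 2^2 = 4 messages m ∈ F_2^2.
For each, compute codeword c = mG in F_2^4, then tally its weight.
  m = 00 → c = 0000, weight = 0.
  m = 10 → c = 1101, weight = 3.
  m = 01 → c = 0001, weight = 1.
  m = 11 → c = 1100, weight = 2.
Tally weights:
  weight 0: 1 codewords.
  weight 1: 1 codewords.
  weight 2: 1 codewords.
  weight 3: 1 codewords.
Minimum distance d = smallest w > 0 with A_w > 0 = 1.
Sanity: Σ A_w = 4 = 2^2 = 4 ✓.


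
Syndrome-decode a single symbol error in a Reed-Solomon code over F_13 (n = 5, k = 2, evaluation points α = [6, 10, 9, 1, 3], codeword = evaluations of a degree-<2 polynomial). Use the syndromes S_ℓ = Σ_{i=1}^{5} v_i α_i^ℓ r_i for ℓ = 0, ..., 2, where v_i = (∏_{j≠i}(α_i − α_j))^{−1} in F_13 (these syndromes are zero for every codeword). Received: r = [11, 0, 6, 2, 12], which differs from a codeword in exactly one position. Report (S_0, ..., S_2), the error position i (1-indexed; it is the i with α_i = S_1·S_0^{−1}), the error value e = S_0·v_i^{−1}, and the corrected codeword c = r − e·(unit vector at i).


S = (6, 5, 2), error at position 5, error magnitude e = 9, c = [11, 0, 6, 2, 3].

Step 1: column multipliers v_i = (∏_{j≠i}(α_i − α_j))^{−1} mod 13.
  i = 1 (α = 6): (6−10)(6−9)(6−1)(6−3) = (−4)·(−3)·5·3 = 180 ≡ 11, so v_1 = 11^{−1} = 6 (mod 13).
  i = 2 (α = 10): (10−6)(10−9)(10−1)(10−3) = 4·1·9·7 = 252 ≡ 5, so v_2 = 5^{−1} = 8 (mod 13).
  i = 3 (α = 9): (9−6)(9−10)(9−1)(9−3) = 3·(−1)·8·6 = −144 ≡ 12, so v_3 = 12^{−1} = 12 (mod 13).
  i = 4 (α = 1): (1−6)(1−10)(1−9)(1−3) = (−5)·(−9)·(−8)·(−2) = 720 ≡ 5, so v_4 = 5^{−1} = 8 (mod 13).
  i = 5 (α = 3): (3−6)(3−10)(3−9)(3−1) = (−3)·(−7)·(−6)·2 = −252 ≡ 8, so v_5 = 8^{−1} = 5 (mod 13).
  v = [6, 8, 12, 8, 5].
Step 2: syndromes of r = [11, 0, 6, 2, 12] (all sums mod 13).
  S_0 = Σ v_i r_i = 6·11 + 8·0 + 12·6 + 8·2 + 5·12 = 214 ≡ 6.
  S_1 = Σ v_i α_i r_i = 6·6·11 + 8·10·0 + 12·9·6 + 8·1·2 + 5·3·12 = 1240 ≡ 5.
  α_i^2 mod 13 = [10, 9, 3, 1, 9].
  S_2 = Σ v_i α_i^2 r_i = 6·10·11 + 8·9·0 + 12·3·6 + 8·1·2 + 5·9·12 = 1432 ≡ 2.
  S = (6, 5, 2) ≠ 0, so r is not a codeword (an error is present).
Step 3: locate the error. For a single error e at position i, S_ℓ = v_i·e·α_i^ℓ, so α_err = S_1/S_0.
  S_0^{−1} = 6^{−1} = 11 (mod 13), so α_err = 5·11 = 55 ≡ 3 = α_5. Error position i = 5.
  Consistency check: S_2/S_1 = 2·8 = 16 ≡ 3 = α_err ✓ (single-error assumption holds).
Step 4: error magnitude e = S_0/v_5 = S_0·∏_{j≠5}(α_5 − α_j) = 6·8 = 48 ≡ 9 (mod 13).
Step 5: correct position 5: c_5 = r_5 − e = 12 − 9 ≡ 3 (mod 13). Hence c = [11, 0, 6, 2, 3].
  Check: interpolating c through the α_i gives m(x) = 8 + 7·x (degree < 2) with m(α_i) = c_i for every i, so c is indeed a codeword.


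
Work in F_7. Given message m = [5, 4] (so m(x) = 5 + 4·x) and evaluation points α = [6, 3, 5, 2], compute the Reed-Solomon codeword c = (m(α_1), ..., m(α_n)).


c = [1, 3, 4, 6]

Message polynomial: m(x) = 5 + 4·x (mod 7).
For each evaluation point α_i, compute m(α_i) mod 7:
  α_1 = 6: Horner steps 4 → 1, so m(6) = 1.
  α_2 = 3: Horner steps 4 → 3, so m(3) = 3.
  α_3 = 5: Horner steps 4 → 4, so m(5) = 4.
  α_4 = 2: Horner steps 4 → 6, so m(2) = 6.
Codeword c = [1, 3, 4, 6] ∈ F_7^4.


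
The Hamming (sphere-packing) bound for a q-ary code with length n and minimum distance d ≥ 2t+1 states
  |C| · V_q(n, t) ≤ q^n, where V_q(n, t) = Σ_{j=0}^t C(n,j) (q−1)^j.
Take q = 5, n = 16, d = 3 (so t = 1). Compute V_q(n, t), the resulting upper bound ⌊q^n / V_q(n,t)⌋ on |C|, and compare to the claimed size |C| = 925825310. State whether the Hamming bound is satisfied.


V_q(n, t) = 65, q^n = 152587890625, Hamming bound = 2347506009, |C| = 925825310 ≤ bound (satisfied).

Step 1: Compute V_q(n, t) = Σ_{j=0}^1 C(n, j) (q−1)^j.
  j = 0: C(16,0)·(4)^0 = 1·1 = 1.
  j = 1: C(16,1)·(4)^1 = 16·4 = 64.
  V_q(n, t) = 1 + 64 = 65.
Step 2: q^n = 5^16 = 152587890625.
Step 3: Hamming bound ⌊q^n / V_q(n,t)⌋ = ⌊152587890625/65⌋ = 2347506009.
Step 4: Compare |C| = 925825310 to 2347506009: satisfied.
The claimed |C| lies below the Hamming bound.


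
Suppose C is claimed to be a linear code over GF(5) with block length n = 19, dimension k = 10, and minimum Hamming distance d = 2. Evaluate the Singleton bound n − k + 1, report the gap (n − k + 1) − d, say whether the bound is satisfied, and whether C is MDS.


Singleton RHS = n − k + 1 = 10, slack = 8, bound satisfied, not MDS.

Singleton bound: d ≤ n − k + 1.
Here n = 19, k = 10, so n − k + 1 = 10.
Given d = 2, check d ≤ 10: YES.
Slack = (n − k + 1) − d = 8.
The code is NOT MDS (slack = 8 > 0).
Description: the claimed parameters are [19, 10, 2]_5; such a code would be non-MDS.


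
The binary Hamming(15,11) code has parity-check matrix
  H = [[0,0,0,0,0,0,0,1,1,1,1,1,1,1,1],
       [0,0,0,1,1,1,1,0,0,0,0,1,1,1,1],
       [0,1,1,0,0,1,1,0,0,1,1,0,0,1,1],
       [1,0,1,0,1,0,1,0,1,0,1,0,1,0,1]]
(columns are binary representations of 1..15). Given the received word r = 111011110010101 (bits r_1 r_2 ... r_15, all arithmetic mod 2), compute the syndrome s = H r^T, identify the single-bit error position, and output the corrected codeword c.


s = (0, 1, 0, 1)^T, error position = 5, corrected codeword c = 111001110010101

Compute s = H r^T mod 2 one row at a time:
  s_1 = 1 + 0 + 0 + 1 + 0 + 1 + 0 + 1 = 4 ≡ 0 (mod 2).
  s_2 = 0 + 1 + 1 + 1 + 0 + 1 + 0 + 1 = 5 ≡ 1 (mod 2).
  s_3 = 1 + 1 + 1 + 1 + 0 + 1 + 0 + 1 = 6 ≡ 0 (mod 2).
  s_4 = 1 + 1 + 1 + 1 + 0 + 1 + 1 + 1 = 7 ≡ 1 (mod 2).
s = (0, 1, 0, 1)^T — this equals column 5 of H (binary 0101), so error is at position 5.
Correct: flip bit 5 of r = 111011110010101 to get c = 111001110010101.


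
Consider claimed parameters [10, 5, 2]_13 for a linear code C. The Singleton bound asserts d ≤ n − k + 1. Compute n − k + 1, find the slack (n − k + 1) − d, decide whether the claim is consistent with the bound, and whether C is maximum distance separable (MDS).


Singleton RHS = n − k + 1 = 6, slack = 4, bound satisfied, not MDS.

Singleton bound: d ≤ n − k + 1.
Here n = 10, k = 5, so n − k + 1 = 6.
Given d = 2, check d ≤ 6: YES.
Slack = (n − k + 1) − d = 4.
The code is NOT MDS (slack = 4 > 0).
Description: the claimed parameters are [10, 5, 2]_13; such a code would be non-MDS.


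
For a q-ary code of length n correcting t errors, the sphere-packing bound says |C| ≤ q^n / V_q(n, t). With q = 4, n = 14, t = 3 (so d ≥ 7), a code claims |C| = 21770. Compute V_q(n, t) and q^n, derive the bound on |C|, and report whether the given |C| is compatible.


V_q(n, t) = 10690, q^n = 268435456, Hamming bound = 25110, |C| = 21770 ≤ bound (satisfied).

Step 1: Compute V_q(n, t) = Σ_{j=0}^3 C(n, j) (q−1)^j.
  j = 0: C(14,0)·(3)^0 = 1·1 = 1.
  j = 1: C(14,1)·(3)^1 = 14·3 = 42.
  j = 2: C(14,2)·(3)^2 = 91·9 = 819.
  j = 3: C(14,3)·(3)^3 = 364·27 = 9828.
  V_q(n, t) = 1 + 42 + 819 + 9828 = 10690.
Step 2: q^n = 4^14 = 268435456.
Step 3: Hamming bound ⌊q^n / V_q(n,t)⌋ = ⌊268435456/10690⌋ = 25110.
Step 4: Compare |C| = 21770 to 25110: satisfied.
The claimed |C| lies below the Hamming bound.


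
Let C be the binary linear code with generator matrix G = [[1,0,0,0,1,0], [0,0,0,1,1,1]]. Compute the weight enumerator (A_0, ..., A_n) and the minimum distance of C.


Weight distribution: A_0 = 1, A_2 = 1, A_3 = 2. Minimum distance d = 2.

Enumerate all 2^2 = 4 messages m ∈ F_2^2.
For each, compute codeword c = mG in F_2^6, then tally its weight.
  m = 00 → c = 000000, weight = 0.
  m = 10 → c = 100010, weight = 2.
  m = 01 → c = 000111, weight = 3.
  m = 11 → c = 100101, weight = 3.
Tally weights:
  weight 0: 1 codewords.
  weight 2: 1 codewords.
  weight 3: 2 codewords.
Minimum distance d = smallest w > 0 with A_w > 0 = 2.
Sanity: Σ A_w = 4 = 2^2 = 4 ✓.


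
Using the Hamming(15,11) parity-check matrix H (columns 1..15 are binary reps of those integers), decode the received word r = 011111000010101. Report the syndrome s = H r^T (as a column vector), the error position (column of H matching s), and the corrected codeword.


s = (1, 1, 1, 1)^T, error position = 15, corrected codeword c = 011111000010100

Compute s = H r^T mod 2 one row at a time:
  s_1 = 0 + 0 + 0 + 1 + 0 + 1 + 0 + 1 = 3 ≡ 1 (mod 2).
  s_2 = 1 + 1 + 1 + 0 + 0 + 1 + 0 + 1 = 5 ≡ 1 (mod 2).
  s_3 = 1 + 1 + 1 + 0 + 0 + 1 + 0 + 1 = 5 ≡ 1 (mod 2).
  s_4 = 0 + 1 + 1 + 0 + 0 + 1 + 1 + 1 = 5 ≡ 1 (mod 2).
s = (1, 1, 1, 1)^T — this equals column 15 of H (binary 1111), so error is at position 15.
Correct: flip bit 15 of r = 011111000010101 to get c = 011111000010100.


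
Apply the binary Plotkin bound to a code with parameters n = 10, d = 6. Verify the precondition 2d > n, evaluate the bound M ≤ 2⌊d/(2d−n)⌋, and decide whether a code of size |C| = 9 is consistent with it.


Plotkin bound M ≤ 6; given |C| = 9 > bound (violated).

Check applicability: 2d = 12, n = 10.
2d − n = 2 > 0, so Plotkin applies.
Compute d/(2d−n) = 6/2 ≈ 3.0000.
⌊d/(2d−n)⌋ = 3.
Plotkin bound: M ≤ 2·3 = 6.
Given |C| = 9, check: VIOLATED.
This |C| is above the Plotkin bound, so no binary code with n = 10, d = 6 and 9 codewords exists.


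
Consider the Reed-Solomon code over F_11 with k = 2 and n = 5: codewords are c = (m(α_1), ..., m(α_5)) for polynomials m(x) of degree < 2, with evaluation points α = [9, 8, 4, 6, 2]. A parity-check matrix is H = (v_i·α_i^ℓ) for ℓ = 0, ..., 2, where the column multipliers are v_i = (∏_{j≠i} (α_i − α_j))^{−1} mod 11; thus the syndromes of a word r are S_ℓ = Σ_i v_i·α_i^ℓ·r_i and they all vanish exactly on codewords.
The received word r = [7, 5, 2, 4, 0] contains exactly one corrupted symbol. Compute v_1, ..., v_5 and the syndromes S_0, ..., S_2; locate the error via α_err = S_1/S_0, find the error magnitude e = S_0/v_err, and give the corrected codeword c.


S = (3, 2, 5), error at position 2, error magnitude e = 10, c = [7, 6, 2, 4, 0].

Step 1: column multipliers v_i = (∏_{j≠i}(α_i − α_j))^{−1} mod 11.
  i = 1 (α = 9): (9−8)(9−4)(9−6)(9−2) = 1·5·3·7 = 105 ≡ 6, so v_1 = 6^{−1} = 2 (mod 11).
  i = 2 (α = 8): (8−9)(8−4)(8−6)(8−2) = (−1)·4·2·6 = −48 ≡ 7, so v_2 = 7^{−1} = 8 (mod 11).
  i = 3 (α = 4): (4−9)(4−8)(4−6)(4−2) = (−5)·(−4)·(−2)·2 = −80 ≡ 8, so v_3 = 8^{−1} = 7 (mod 11).
  i = 4 (α = 6): (6−9)(6−8)(6−4)(6−2) = (−3)·(−2)·2·4 = 48 ≡ 4, so v_4 = 4^{−1} = 3 (mod 11).
  i = 5 (α = 2): (2−9)(2−8)(2−4)(2−6) = (−7)·(−6)·(−2)·(−4) = 336 ≡ 6, so v_5 = 6^{−1} = 2 (mod 11).
  v = [2, 8, 7, 3, 2].
Step 2: syndromes of r = [7, 5, 2, 4, 0] (all sums mod 11).
  S_0 = Σ v_i r_i = 2·7 + 8·5 + 7·2 + 3·4 + 2·0 = 80 ≡ 3.
  S_1 = Σ v_i α_i r_i = 2·9·7 + 8·8·5 + 7·4·2 + 3·6·4 + 2·2·0 = 574 ≡ 2.
  α_i^2 mod 11 = [4, 9, 5, 3, 4].
  S_2 = Σ v_i α_i^2 r_i = 2·4·7 + 8·9·5 + 7·5·2 + 3·3·4 + 2·4·0 = 522 ≡ 5.
  S = (3, 2, 5) ≠ 0, so r is not a codeword (an error is present).
Step 3: locate the error. For a single error e at position i, S_ℓ = v_i·e·α_i^ℓ, so α_err = S_1/S_0.
  S_0^{−1} = 3^{−1} = 4 (mod 11), so α_err = 2·4 = 8 ≡ 8 = α_2. Error position i = 2.
  Consistency check: S_2/S_1 = 5·6 = 30 ≡ 8 = α_err ✓ (single-error assumption holds).
Step 4: error magnitude e = S_0/v_2 = S_0·∏_{j≠2}(α_2 − α_j) = 3·7 = 21 ≡ 10 (mod 11).
Step 5: correct position 2: c_2 = r_2 − e = 5 − 10 ≡ 6 (mod 11). Hence c = [7, 6, 2, 4, 0].
  Check: interpolating c through the α_i gives m(x) = 9 + 1·x (degree < 2) with m(α_i) = c_i for every i, so c is indeed a codeword.


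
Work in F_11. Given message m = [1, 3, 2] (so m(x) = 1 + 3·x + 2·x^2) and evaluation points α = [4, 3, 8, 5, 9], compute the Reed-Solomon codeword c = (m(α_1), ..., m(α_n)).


c = [1, 6, 10, 0, 3]

Message polynomial: m(x) = 1 + 3·x + 2·x^2 (mod 11).
For each evaluation point α_i, compute m(α_i) mod 11:
  α_1 = 4: Horner steps 2 → 0 → 1, so m(4) = 1.
  α_2 = 3: Horner steps 2 → 9 → 6, so m(3) = 6.
  α_3 = 8: Horner steps 2 → 8 → 10, so m(8) = 10.
  α_4 = 5: Horner steps 2 → 2 → 0, so m(5) = 0.
  α_5 = 9: Horner steps 2 → 10 → 3, so m(9) = 3.
Codeword c = [1, 6, 10, 0, 3] ∈ F_11^5.


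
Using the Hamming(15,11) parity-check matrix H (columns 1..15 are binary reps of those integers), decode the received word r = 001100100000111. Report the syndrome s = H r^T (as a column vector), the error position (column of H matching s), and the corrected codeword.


s = (1, 1, 0, 0)^T, error position = 12, corrected codeword c = 001100100001111

Compute s = H r^T mod 2 one row at a time:
  s_1 = 0 + 0 + 0 + 0 + 0 + 1 + 1 + 1 = 3 ≡ 1 (mod 2).
  s_2 = 1 + 0 + 0 + 1 + 0 + 1 + 1 + 1 = 5 ≡ 1 (mod 2).
  s_3 = 0 + 1 + 0 + 1 + 0 + 0 + 1 + 1 = 4 ≡ 0 (mod 2).
  s_4 = 0 + 1 + 0 + 1 + 0 + 0 + 1 + 1 = 4 ≡ 0 (mod 2).
s = (1, 1, 0, 0)^T — this equals column 12 of H (binary 1100), so error is at position 12.
Correct: flip bit 12 of r = 001100100000111 to get c = 001100100001111.


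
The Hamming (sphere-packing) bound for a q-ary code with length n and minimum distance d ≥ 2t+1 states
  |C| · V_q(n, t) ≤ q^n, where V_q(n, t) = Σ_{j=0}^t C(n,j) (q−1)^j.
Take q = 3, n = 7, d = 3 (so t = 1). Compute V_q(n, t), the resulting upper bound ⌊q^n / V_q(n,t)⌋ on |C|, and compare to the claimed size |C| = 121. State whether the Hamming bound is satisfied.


V_q(n, t) = 15, q^n = 2187, Hamming bound = 145, |C| = 121 ≤ bound (satisfied).

Step 1: Compute V_q(n, t) = Σ_{j=0}^1 C(n, j) (q−1)^j.
  j = 0: C(7,0)·(2)^0 = 1·1 = 1.
  j = 1: C(7,1)·(2)^1 = 7·2 = 14.
  V_q(n, t) = 1 + 14 = 15.
Step 2: q^n = 3^7 = 2187.
Step 3: Hamming bound ⌊q^n / V_q(n,t)⌋ = ⌊2187/15⌋ = 145.
Step 4: Compare |C| = 121 to 145: satisfied.
The claimed |C| lies below the Hamming bound.


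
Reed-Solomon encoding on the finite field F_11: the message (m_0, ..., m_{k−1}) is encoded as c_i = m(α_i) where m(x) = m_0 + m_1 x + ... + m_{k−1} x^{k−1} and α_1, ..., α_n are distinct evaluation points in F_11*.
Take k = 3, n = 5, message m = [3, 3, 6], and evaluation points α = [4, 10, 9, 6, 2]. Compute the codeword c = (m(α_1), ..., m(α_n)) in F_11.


c = [1, 6, 10, 6, 0]

Message polynomial: m(x) = 3 + 3·x + 6·x^2 (mod 11).
For each evaluation point α_i, compute m(α_i) mod 11:
  α_1 = 4: Horner steps 6 → 5 → 1, so m(4) = 1.
  α_2 = 10: Horner steps 6 → 8 → 6, so m(10) = 6.
  α_3 = 9: Horner steps 6 → 2 → 10, so m(9) = 10.
  α_4 = 6: Horner steps 6 → 6 → 6, so m(6) = 6.
  α_5 = 2: Horner steps 6 → 4 → 0, so m(2) = 0.
Codeword c = [1, 6, 10, 6, 0] ∈ F_11^5.


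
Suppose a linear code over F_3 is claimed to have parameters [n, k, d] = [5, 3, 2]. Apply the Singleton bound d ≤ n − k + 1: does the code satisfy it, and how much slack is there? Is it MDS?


Singleton RHS = n − k + 1 = 3, slack = 1, bound satisfied, not MDS.

Singleton bound: d ≤ n − k + 1.
Here n = 5, k = 3, so n − k + 1 = 3.
Given d = 2, check d ≤ 3: YES.
Slack = (n − k + 1) − d = 1.
The code is NOT MDS (slack = 1 > 0).
Description: the claimed parameters are [5, 3, 2]_3; such a code would be non-MDS.


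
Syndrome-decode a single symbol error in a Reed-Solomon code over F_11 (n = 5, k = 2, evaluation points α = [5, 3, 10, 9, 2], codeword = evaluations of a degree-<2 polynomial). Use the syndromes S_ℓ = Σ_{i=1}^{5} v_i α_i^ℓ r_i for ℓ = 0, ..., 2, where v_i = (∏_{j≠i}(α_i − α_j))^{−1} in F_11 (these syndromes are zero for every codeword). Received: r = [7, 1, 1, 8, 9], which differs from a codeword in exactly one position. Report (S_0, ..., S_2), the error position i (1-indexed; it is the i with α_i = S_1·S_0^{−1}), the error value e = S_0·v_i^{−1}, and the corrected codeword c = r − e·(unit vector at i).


S = (9, 2, 9), error at position 3, error magnitude e = 1, c = [7, 1, 0, 8, 9].

Step 1: column multipliers v_i = (∏_{j≠i}(α_i − α_j))^{−1} mod 11.
  i = 1 (α = 5): (5−3)(5−10)(5−9)(5−2) = 2·(−5)·(−4)·3 = 120 ≡ 10, so v_1 = 10^{−1} = 10 (mod 11).
  i = 2 (α = 3): (3−5)(3−10)(3−9)(3−2) = (−2)·(−7)·(−6)·1 = −84 ≡ 4, so v_2 = 4^{−1} = 3 (mod 11).
  i = 3 (α = 10): (10−5)(10−3)(10−9)(10−2) = 5·7·1·8 = 280 ≡ 5, so v_3 = 5^{−1} = 9 (mod 11).
  i = 4 (α = 9): (9−5)(9−3)(9−10)(9−2) = 4·6·(−1)·7 = −168 ≡ 8, so v_4 = 8^{−1} = 7 (mod 11).
  i = 5 (α = 2): (2−5)(2−3)(2−10)(2−9) = (−3)·(−1)·(−8)·(−7) = 168 ≡ 3, so v_5 = 3^{−1} = 4 (mod 11).
  v = [10, 3, 9, 7, 4].
Step 2: syndromes of r = [7, 1, 1, 8, 9] (all sums mod 11).
  S_0 = Σ v_i r_i = 10·7 + 3·1 + 9·1 + 7·8 + 4·9 = 174 ≡ 9.
  S_1 = Σ v_i α_i r_i = 10·5·7 + 3·3·1 + 9·10·1 + 7·9·8 + 4·2·9 = 1025 ≡ 2.
  α_i^2 mod 11 = [3, 9, 1, 4, 4].
  S_2 = Σ v_i α_i^2 r_i = 10·3·7 + 3·9·1 + 9·1·1 + 7·4·8 + 4·4·9 = 614 ≡ 9.
  S = (9, 2, 9) ≠ 0, so r is not a codeword (an error is present).
Step 3: locate the error. For a single error e at position i, S_ℓ = v_i·e·α_i^ℓ, so α_err = S_1/S_0.
  S_0^{−1} = 9^{−1} = 5 (mod 11), so α_err = 2·5 = 10 ≡ 10 = α_3. Error position i = 3.
  Consistency check: S_2/S_1 = 9·6 = 54 ≡ 10 = α_err ✓ (single-error assumption holds).
Step 4: error magnitude e = S_0/v_3 = S_0·∏_{j≠3}(α_3 − α_j) = 9·5 = 45 ≡ 1 (mod 11).
Step 5: correct position 3: c_3 = r_3 − e = 1 − 1 ≡ 0 (mod 11). Hence c = [7, 1, 0, 8, 9].
  Check: interpolating c through the α_i gives m(x) = 3 + 3·x (degree < 2) with m(α_i) = c_i for every i, so c is indeed a codeword.


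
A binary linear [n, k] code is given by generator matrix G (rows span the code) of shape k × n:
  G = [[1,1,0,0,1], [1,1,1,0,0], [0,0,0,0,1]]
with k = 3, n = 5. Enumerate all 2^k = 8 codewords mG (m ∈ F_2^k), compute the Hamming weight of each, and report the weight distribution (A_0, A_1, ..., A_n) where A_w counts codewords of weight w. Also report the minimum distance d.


Weight distribution: A_0 = 1, A_1 = 2, A_2 = 2, A_3 = 2, A_4 = 1. Minimum distance d = 1.

Enumerate all 2^3 = 8 messages m ∈ F_2^3.
For each, compute codeword c = mG in F_2^5, then tally its weight.
  m = 000 → c = 00000, weight = 0.
  m = 100 → c = 11001, weight = 3.
  m = 010 → c = 11100, weight = 3.
  m = 110 → c = 00101, weight = 2.
  m = 001 → c = 00001, weight = 1.
  m = 101 → c = 11000, weight = 2.
  m = 011 → c = 11101, weight = 4.
  m = 111 → c = 00100, weight = 1.
Tally weights:
  weight 0: 1 codewords.
  weight 1: 2 codewords.
  weight 2: 2 codewords.
  weight 3: 2 codewords.
  weight 4: 1 codewords.
Minimum distance d = smallest w > 0 with A_w > 0 = 1.
Sanity: Σ A_w = 8 = 2^3 = 8 ✓.


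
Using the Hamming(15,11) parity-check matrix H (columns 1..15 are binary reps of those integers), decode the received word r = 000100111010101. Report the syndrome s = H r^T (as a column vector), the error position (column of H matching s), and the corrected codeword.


s = (1, 0, 1, 1)^T, error position = 11, corrected codeword c = 000100111000101

Compute s = H r^T mod 2 one row at a time:
  s_1 = 1 + 1 + 0 + 1 + 0 + 1 + 0 + 1 = 5 ≡ 1 (mod 2).
  s_2 = 1 + 0 + 0 + 1 + 0 + 1 + 0 + 1 = 4 ≡ 0 (mod 2).
  s_3 = 0 + 0 + 0 + 1 + 0 + 1 + 0 + 1 = 3 ≡ 1 (mod 2).
  s_4 = 0 + 0 + 0 + 1 + 1 + 1 + 1 + 1 = 5 ≡ 1 (mod 2).
s = (1, 0, 1, 1)^T — this equals column 11 of H (binary 1011), so error is at position 11.
Correct: flip bit 11 of r = 000100111010101 to get c = 000100111000101.


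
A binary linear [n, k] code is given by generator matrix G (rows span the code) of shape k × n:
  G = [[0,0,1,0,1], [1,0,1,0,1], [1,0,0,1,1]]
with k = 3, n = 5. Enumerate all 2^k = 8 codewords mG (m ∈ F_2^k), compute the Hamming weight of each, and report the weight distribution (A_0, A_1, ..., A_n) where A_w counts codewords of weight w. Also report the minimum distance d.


Weight distribution: A_0 = 1, A_1 = 1, A_2 = 3, A_3 = 3. Minimum distance d = 1.

Enumerate all 2^3 = 8 messages m ∈ F_2^3.
For each, compute codeword c = mG in F_2^5, then tally its weight.
  m = 000 → c = 00000, weight = 0.
  m = 100 → c = 00101, weight = 2.
  m = 010 → c = 10101, weight = 3.
  m = 110 → c = 10000, weight = 1.
  m = 001 → c = 10011, weight = 3.
  m = 101 → c = 10110, weight = 3.
  m = 011 → c = 00110, weight = 2.
  m = 111 → c = 00011, weight = 2.
Tally weights:
  weight 0: 1 codewords.
  weight 1: 1 codewords.
  weight 2: 3 codewords.
  weight 3: 3 codewords.
Minimum distance d = smallest w > 0 with A_w > 0 = 1.
Sanity: Σ A_w = 8 = 2^3 = 8 ✓.


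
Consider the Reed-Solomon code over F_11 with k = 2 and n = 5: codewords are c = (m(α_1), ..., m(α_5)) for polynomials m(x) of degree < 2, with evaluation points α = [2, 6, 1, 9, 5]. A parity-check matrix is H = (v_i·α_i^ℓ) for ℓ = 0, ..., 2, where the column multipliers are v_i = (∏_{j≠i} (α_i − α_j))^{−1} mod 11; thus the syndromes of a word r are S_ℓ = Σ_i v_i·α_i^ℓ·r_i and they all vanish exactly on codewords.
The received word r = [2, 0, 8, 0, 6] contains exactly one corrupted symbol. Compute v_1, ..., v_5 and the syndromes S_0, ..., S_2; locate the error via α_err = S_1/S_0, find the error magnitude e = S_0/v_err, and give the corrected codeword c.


S = (7, 8, 6), error at position 4, error magnitude e = 7, c = [2, 0, 8, 4, 6].

Step 1: column multipliers v_i = (∏_{j≠i}(α_i − α_j))^{−1} mod 11.
  i = 1 (α = 2): (2−6)(2−1)(2−9)(2−5) = (−4)·1·(−7)·(−3) = −84 ≡ 4, so v_1 = 4^{−1} = 3 (mod 11).
  i = 2 (α = 6): (6−2)(6−1)(6−9)(6−5) = 4·5·(−3)·1 = −60 ≡ 6, so v_2 = 6^{−1} = 2 (mod 11).
  i = 3 (α = 1): (1−2)(1−6)(1−9)(1−5) = (−1)·(−5)·(−8)·(−4) = 160 ≡ 6, so v_3 = 6^{−1} = 2 (mod 11).
  i = 4 (α = 9): (9−2)(9−6)(9−1)(9−5) = 7·3·8·4 = 672 ≡ 1, so v_4 = 1^{−1} = 1 (mod 11).
  i = 5 (α = 5): (5−2)(5−6)(5−1)(5−9) = 3·(−1)·4·(−4) = 48 ≡ 4, so v_5 = 4^{−1} = 3 (mod 11).
  v = [3, 2, 2, 1, 3].
Step 2: syndromes of r = [2, 0, 8, 0, 6] (all sums mod 11).
  S_0 = Σ v_i r_i = 3·2 + 2·0 + 2·8 + 1·0 + 3·6 = 40 ≡ 7.
  S_1 = Σ v_i α_i r_i = 3·2·2 + 2·6·0 + 2·1·8 + 1·9·0 + 3·5·6 = 118 ≡ 8.
  α_i^2 mod 11 = [4, 3, 1, 4, 3].
  S_2 = Σ v_i α_i^2 r_i = 3·4·2 + 2·3·0 + 2·1·8 + 1·4·0 + 3·3·6 = 94 ≡ 6.
  S = (7, 8, 6) ≠ 0, so r is not a codeword (an error is present).
Step 3: locate the error. For a single error e at position i, S_ℓ = v_i·e·α_i^ℓ, so α_err = S_1/S_0.
  S_0^{−1} = 7^{−1} = 8 (mod 11), so α_err = 8·8 = 64 ≡ 9 = α_4. Error position i = 4.
  Consistency check: S_2/S_1 = 6·7 = 42 ≡ 9 = α_err ✓ (single-error assumption holds).
Step 4: error magnitude e = S_0/v_4 = S_0·∏_{j≠4}(α_4 − α_j) = 7·1 = 7 ≡ 7 (mod 11).
Step 5: correct position 4: c_4 = r_4 − e = 0 − 7 ≡ 4 (mod 11). Hence c = [2, 0, 8, 4, 6].
  Check: interpolating c through the α_i gives m(x) = 3 + 5·x (degree < 2) with m(α_i) = c_i for every i, so c is indeed a codeword.


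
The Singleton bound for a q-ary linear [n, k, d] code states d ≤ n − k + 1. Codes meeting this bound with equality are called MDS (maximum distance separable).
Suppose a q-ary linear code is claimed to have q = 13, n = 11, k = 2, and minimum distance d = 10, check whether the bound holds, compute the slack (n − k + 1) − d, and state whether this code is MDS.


Singleton RHS = n − k + 1 = 10, slack = 0, bound satisfied, MDS.

Singleton bound: d ≤ n − k + 1.
Here n = 11, k = 2, so n − k + 1 = 10.
Given d = 10, check d ≤ 10: YES.
Slack = (n − k + 1) − d = 0.
The code is MDS (slack = 0).
Description: the claimed parameters are [11, 2, 10]_13; such a code would be MDS (meets Singleton bound).


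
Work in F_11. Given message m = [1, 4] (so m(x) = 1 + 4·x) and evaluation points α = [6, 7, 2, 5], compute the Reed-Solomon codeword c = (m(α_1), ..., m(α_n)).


c = [3, 7, 9, 10]

Message polynomial: m(x) = 1 + 4·x (mod 11).
For each evaluation point α_i, compute m(α_i) mod 11:
  α_1 = 6: Horner steps 4 → 3, so m(6) = 3.
  α_2 = 7: Horner steps 4 → 7, so m(7) = 7.
  α_3 = 2: Horner steps 4 → 9, so m(2) = 9.
  α_4 = 5: Horner steps 4 → 10, so m(5) = 10.
Codeword c = [3, 7, 9, 10] ∈ F_11^4.


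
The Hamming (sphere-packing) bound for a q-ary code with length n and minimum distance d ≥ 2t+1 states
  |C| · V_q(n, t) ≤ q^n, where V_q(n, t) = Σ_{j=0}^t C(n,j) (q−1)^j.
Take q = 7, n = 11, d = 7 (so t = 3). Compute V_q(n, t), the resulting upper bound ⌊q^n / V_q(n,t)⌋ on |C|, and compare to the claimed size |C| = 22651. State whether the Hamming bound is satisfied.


V_q(n, t) = 37687, q^n = 1977326743, Hamming bound = 52467, |C| = 22651 ≤ bound (satisfied).

Step 1: Compute V_q(n, t) = Σ_{j=0}^3 C(n, j) (q−1)^j.
  j = 0: C(11,0)·(6)^0 = 1·1 = 1.
  j = 1: C(11,1)·(6)^1 = 11·6 = 66.
  j = 2: C(11,2)·(6)^2 = 55·36 = 1980.
  j = 3: C(11,3)·(6)^3 = 165·216 = 35640.
  V_q(n, t) = 1 + 66 + 1980 + 35640 = 37687.
Step 2: q^n = 7^11 = 1977326743.
Step 3: Hamming bound ⌊q^n / V_q(n,t)⌋ = ⌊1977326743/37687⌋ = 52467.
Step 4: Compare |C| = 22651 to 52467: satisfied.
The claimed |C| lies below the Hamming bound.
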